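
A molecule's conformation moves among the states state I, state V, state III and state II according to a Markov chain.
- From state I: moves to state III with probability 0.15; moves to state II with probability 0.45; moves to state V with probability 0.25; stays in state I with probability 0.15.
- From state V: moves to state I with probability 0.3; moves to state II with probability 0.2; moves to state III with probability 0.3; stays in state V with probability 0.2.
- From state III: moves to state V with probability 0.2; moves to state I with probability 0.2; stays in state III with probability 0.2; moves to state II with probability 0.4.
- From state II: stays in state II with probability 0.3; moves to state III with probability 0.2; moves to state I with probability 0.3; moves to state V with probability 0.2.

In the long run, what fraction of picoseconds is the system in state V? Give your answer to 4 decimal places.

0.2121

Let the stationary distribution be π with π = πP and π_1 + π_2 + π_3 + π_4 = 1.
π_1 = 0.15·π_1 + 0.3·π_2 + 0.2·π_3 + 0.3·π_4
π_2 = 0.25·π_1 + 0.2·π_2 + 0.2·π_3 + 0.2·π_4
π_3 = 0.15·π_1 + 0.3·π_2 + 0.2·π_3 + 0.2·π_4
Solving with the normalization constraint gives π = (0.2427, 0.2121, 0.2091, 0.3361).
So the stationary probability of state V is 0.2121.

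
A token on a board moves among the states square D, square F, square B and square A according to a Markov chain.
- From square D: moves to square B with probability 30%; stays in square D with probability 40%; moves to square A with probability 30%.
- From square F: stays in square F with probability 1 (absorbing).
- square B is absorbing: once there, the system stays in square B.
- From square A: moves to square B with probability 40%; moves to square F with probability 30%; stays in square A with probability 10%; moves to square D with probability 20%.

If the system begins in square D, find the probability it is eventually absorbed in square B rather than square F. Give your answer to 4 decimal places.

0.8125

Let h(s) be the probability of absorption at square B starting from transient state s. Then h(square B) = 1 and h(square F) = 0. By first-step analysis:
h(square D) = 0.4·h(square D) + 0.3·1 + 0.3·h(square A)
h(square A) = 0.2·h(square D) + 0.3·0 + 0.4·1 + 0.1·h(square A)
Solving: h(square D) = 0.8125, h(square A) = 0.6250.
Starting from square D, the probability is 0.8125.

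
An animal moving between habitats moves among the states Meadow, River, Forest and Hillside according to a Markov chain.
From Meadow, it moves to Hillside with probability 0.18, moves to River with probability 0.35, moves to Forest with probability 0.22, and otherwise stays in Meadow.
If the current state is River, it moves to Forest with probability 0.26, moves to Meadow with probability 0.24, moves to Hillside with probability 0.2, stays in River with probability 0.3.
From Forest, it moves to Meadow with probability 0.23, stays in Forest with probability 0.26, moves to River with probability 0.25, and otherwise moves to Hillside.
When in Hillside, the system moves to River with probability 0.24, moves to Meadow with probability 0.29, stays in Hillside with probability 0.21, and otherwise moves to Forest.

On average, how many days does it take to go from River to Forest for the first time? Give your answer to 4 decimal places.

Let t(s) be the expected number of days to first reach Forest from state s, with t(Forest) = 0. Conditioning on the first day:
t(Meadow) = 1 + 0.25·t(Meadow) + 0.35·t(River) + 0.18·t(Hillside)
t(River) = 1 + 0.24·t(Meadow) + 0.3·t(River) + 0.2·t(Hillside)
t(Hillside) = 1 + 0.29·t(Meadow) + 0.24·t(River) + 0.21·t(Hillside)
Solving: t(Meadow) = 4.1630, t(River) = 4.0015, t(Hillside) = 4.0097.
Expected days from River to Forest: 4.0015.

4.0015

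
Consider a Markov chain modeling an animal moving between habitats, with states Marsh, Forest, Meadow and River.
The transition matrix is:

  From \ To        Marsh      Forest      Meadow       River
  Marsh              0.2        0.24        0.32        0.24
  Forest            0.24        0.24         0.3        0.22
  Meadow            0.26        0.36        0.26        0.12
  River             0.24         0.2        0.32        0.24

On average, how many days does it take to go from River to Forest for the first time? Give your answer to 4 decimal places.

3.8795

Let t(s) be the expected number of days to first reach Forest from state s, with t(Forest) = 0. Conditioning on the first day:
t(Marsh) = 1 + 0.2·t(Marsh) + 0.32·t(Meadow) + 0.24·t(River)
t(Meadow) = 1 + 0.26·t(Marsh) + 0.26·t(Meadow) + 0.12·t(River)
t(River) = 1 + 0.24·t(Marsh) + 0.32·t(Meadow) + 0.24·t(River)
Solving: t(Marsh) = 3.7303, t(Meadow) = 3.2911, t(River) = 3.8795.
Expected days from River to Forest: 3.8795.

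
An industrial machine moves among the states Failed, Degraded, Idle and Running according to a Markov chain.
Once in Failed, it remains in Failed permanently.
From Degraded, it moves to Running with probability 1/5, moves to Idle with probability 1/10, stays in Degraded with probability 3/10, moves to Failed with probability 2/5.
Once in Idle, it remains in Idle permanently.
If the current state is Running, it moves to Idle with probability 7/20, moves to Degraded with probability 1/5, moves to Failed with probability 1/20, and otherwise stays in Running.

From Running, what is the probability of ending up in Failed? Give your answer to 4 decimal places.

0.3026

Let h(s) be the probability of absorption at Failed starting from transient state s. Then h(Failed) = 1 and h(Idle) = 0. By first-step analysis:
h(Degraded) = 0.4·1 + 0.3·h(Degraded) + 0.1·0 + 0.2·h(Running)
h(Running) = 0.05·1 + 0.2·h(Degraded) + 0.35·0 + 0.4·h(Running)
Solving: h(Degraded) = 0.6579, h(Running) = 0.3026.
Starting from Running, the probability is 0.3026.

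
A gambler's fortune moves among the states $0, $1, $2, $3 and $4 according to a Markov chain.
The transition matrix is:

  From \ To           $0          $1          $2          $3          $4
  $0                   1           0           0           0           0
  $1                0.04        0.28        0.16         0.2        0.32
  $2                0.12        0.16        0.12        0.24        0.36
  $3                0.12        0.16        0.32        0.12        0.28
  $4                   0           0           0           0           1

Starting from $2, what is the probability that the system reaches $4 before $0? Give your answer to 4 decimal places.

0.7612

Let h(s) be the probability of absorption at $4 starting from transient state s. Then h($4) = 1 and h($0) = 0. By first-step analysis:
h($1) = 0.04·0 + 0.28·h($1) + 0.16·h($2) + 0.2·h($3) + 0.32·1
h($2) = 0.12·0 + 0.16·h($1) + 0.12·h($2) + 0.24·h($3) + 0.36·1
h($3) = 0.12·0 + 0.16·h($1) + 0.32·h($2) + 0.12·h($3) + 0.28·1
Solving: h($1) = 0.8203, h($2) = 0.7612, h($3) = 0.7441.
Starting from $2, the probability is 0.7612.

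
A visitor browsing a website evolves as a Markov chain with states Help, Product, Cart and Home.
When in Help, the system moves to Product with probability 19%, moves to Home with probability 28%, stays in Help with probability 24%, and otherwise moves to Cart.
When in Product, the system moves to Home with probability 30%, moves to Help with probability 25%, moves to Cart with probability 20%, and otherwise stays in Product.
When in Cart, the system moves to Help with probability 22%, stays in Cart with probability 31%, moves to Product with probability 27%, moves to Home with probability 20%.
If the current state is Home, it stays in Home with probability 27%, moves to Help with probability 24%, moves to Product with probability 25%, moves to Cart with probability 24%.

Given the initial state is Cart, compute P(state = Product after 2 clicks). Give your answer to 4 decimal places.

0.2430

Propagate the distribution vector 2 clicks from Cart.
After 0 clicks: (0.0000, 0.0000, 1.0000, 0.0000)
After 1 click: (0.2200, 0.2700, 0.3100, 0.2000)
After 2 clicks: (0.2365, 0.2430, 0.2619, 0.2586)
P(in Product after 2 clicks) = 0.2430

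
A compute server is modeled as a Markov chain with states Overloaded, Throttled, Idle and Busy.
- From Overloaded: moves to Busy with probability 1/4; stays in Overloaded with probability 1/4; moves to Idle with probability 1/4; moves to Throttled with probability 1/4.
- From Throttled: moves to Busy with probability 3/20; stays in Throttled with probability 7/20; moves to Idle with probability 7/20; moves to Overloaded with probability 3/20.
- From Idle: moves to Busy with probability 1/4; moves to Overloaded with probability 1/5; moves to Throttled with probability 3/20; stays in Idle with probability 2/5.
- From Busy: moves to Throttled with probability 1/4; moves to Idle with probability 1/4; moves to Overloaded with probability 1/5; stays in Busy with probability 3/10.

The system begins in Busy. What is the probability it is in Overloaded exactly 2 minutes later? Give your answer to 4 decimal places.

0.1975

Propagate the distribution vector 2 minutes from Busy.
After 0 minutes: (0.0000, 0.0000, 0.0000, 1.0000)
After 1 minute: (0.2000, 0.2500, 0.2500, 0.3000)
After 2 minutes: (0.1975, 0.2500, 0.3125, 0.2400)
P(in Overloaded after 2 minutes) = 0.1975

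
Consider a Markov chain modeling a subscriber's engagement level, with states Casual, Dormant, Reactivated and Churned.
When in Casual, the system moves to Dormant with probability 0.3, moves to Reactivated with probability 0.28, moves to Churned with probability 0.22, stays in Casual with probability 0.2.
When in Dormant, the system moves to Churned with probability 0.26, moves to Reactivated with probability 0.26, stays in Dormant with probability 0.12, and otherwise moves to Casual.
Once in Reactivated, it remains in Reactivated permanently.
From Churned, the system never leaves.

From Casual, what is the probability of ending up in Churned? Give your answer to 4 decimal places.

Let h(s) be the probability of absorption at Churned starting from transient state s. Then h(Churned) = 1 and h(Reactivated) = 0. By first-step analysis:
h(Casual) = 0.2·h(Casual) + 0.3·h(Dormant) + 0.28·0 + 0.22·1
h(Dormant) = 0.36·h(Casual) + 0.12·h(Dormant) + 0.26·0 + 0.26·1
Solving: h(Casual) = 0.4557, h(Dormant) = 0.4819.
Starting from Casual, the probability is 0.4557.

0.4557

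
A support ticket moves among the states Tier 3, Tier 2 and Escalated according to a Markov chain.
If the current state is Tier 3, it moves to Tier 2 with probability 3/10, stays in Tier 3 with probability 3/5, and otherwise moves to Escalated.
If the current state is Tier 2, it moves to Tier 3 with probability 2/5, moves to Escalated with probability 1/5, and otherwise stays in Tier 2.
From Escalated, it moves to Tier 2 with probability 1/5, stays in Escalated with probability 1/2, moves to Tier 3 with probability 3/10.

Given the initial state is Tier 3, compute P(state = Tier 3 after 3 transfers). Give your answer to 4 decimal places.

Propagate the distribution vector 3 transfers from Tier 3.
After 0 transfers: (1.0000, 0.0000, 0.0000)
After 1 transfer: (0.6000, 0.3000, 0.1000)
After 2 transfers: (0.5100, 0.3200, 0.1700)
After 3 transfers: (0.4850, 0.3150, 0.2000)
P(in Tier 3 after 3 transfers) = 0.4850

0.4850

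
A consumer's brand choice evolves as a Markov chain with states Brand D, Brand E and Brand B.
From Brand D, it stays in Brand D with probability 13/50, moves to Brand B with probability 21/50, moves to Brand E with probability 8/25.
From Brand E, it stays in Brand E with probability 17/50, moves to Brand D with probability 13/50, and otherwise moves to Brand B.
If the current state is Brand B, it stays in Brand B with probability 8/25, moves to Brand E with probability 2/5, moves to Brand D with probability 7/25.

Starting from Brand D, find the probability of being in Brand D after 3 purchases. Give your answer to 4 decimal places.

Propagate the distribution vector 3 purchases from Brand D.
After 0 purchases: (1.0000, 0.0000, 0.0000)
After 1 purchase: (0.2600, 0.3200, 0.4200)
After 2 purchases: (0.2684, 0.3600, 0.3716)
After 3 purchases: (0.2674, 0.3569, 0.3756)
P(in Brand D after 3 purchases) = 0.2674

0.2674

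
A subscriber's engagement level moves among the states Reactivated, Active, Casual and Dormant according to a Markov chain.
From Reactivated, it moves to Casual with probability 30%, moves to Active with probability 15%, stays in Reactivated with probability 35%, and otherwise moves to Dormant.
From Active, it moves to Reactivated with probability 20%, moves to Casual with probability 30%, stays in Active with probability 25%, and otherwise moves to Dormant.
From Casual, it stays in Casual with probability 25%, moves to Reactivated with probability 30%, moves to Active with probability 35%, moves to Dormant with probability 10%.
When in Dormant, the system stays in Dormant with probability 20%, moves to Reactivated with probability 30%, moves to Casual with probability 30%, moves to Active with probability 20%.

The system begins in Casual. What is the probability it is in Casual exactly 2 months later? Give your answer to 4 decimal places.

Propagate the distribution vector 2 months from Casual.
After 0 months: (0.0000, 0.0000, 1.0000, 0.0000)
After 1 month: (0.3000, 0.3500, 0.2500, 0.1000)
After 2 months: (0.2800, 0.2400, 0.2875, 0.1925)
P(in Casual after 2 months) = 0.2875

0.2875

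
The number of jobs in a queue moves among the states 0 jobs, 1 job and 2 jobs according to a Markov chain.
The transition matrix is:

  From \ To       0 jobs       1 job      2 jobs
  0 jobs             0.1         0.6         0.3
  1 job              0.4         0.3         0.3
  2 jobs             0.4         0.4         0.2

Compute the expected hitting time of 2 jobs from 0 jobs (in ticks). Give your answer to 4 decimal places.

3.3333

Let t(s) be the expected number of ticks to first reach 2 jobs from state s, with t(2 jobs) = 0. Conditioning on the first tick:
t(0 jobs) = 1 + 0.1·t(0 jobs) + 0.6·t(1 job)
t(1 job) = 1 + 0.4·t(0 jobs) + 0.3·t(1 job)
Solving: t(0 jobs) = 3.3333, t(1 job) = 3.3333.
Expected ticks from 0 jobs to 2 jobs: 3.3333.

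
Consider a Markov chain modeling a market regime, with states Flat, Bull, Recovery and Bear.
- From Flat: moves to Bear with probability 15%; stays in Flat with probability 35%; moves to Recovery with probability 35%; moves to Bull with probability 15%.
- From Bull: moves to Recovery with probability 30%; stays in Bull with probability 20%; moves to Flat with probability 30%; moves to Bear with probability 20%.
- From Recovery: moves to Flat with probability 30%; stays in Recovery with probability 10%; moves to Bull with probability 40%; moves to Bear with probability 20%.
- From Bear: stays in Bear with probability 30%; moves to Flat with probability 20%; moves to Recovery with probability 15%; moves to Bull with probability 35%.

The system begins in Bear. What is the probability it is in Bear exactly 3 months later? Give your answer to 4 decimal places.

0.2080

Propagate the distribution vector 3 months from Bear.
After 0 months: (0.0000, 0.0000, 0.0000, 1.0000)
After 1 month: (0.2000, 0.3500, 0.1500, 0.3000)
After 2 months: (0.2800, 0.2650, 0.2350, 0.2200)
After 3 months: (0.2920, 0.2660, 0.2340, 0.2080)
P(in Bear after 3 months) = 0.2080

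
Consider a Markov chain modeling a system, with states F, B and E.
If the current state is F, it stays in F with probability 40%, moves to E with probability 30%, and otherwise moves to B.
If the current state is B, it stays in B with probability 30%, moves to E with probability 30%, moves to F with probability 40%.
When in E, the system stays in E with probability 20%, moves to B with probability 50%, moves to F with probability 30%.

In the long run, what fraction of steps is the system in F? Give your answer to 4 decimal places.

0.3727

Let the stationary distribution be π with π = πP and π_1 + π_2 + π_3 = 1.
π_1 = 0.4·π_1 + 0.4·π_2 + 0.3·π_3
π_2 = 0.3·π_1 + 0.3·π_2 + 0.5·π_3
Solving with the normalization constraint gives π = (0.3727, 0.3545, 0.2727).
So the stationary probability of F is 0.3727.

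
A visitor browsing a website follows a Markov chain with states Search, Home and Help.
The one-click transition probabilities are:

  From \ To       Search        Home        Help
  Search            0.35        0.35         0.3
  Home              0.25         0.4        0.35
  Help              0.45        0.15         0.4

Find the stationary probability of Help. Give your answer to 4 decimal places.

0.3497

Let the stationary distribution be π with π = πP and π_1 + π_2 + π_3 = 1.
π_1 = 0.35·π_1 + 0.25·π_2 + 0.45·π_3
π_2 = 0.35·π_1 + 0.4·π_2 + 0.15·π_3
Solving with the normalization constraint gives π = (0.3555, 0.2948, 0.3497).
So the stationary probability of Help is 0.3497.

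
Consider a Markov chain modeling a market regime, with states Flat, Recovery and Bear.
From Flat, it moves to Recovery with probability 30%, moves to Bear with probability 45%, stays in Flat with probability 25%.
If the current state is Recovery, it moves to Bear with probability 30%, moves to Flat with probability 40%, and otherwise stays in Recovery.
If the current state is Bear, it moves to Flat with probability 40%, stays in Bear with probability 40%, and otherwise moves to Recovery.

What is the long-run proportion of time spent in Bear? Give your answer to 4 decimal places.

Let the stationary distribution be π with π = πP and π_1 + π_2 + π_3 = 1.
π_1 = 0.25·π_1 + 0.4·π_2 + 0.4·π_3
π_2 = 0.3·π_1 + 0.3·π_2 + 0.2·π_3
Solving with the normalization constraint gives π = (0.3478, 0.2609, 0.3913).
So the stationary probability of Bear is 0.3913.

0.3913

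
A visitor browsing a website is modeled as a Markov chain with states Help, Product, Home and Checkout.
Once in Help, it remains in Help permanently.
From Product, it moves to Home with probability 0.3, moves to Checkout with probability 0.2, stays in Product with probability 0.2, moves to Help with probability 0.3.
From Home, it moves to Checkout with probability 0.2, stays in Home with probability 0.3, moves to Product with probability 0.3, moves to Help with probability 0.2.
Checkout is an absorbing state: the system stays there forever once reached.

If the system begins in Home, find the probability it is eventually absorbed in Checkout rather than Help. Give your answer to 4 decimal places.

Let h(s) be the probability of absorption at Checkout starting from transient state s. Then h(Checkout) = 1 and h(Help) = 0. By first-step analysis:
h(Product) = 0.3·0 + 0.2·h(Product) + 0.3·h(Home) + 0.2·1
h(Home) = 0.2·0 + 0.3·h(Product) + 0.3·h(Home) + 0.2·1
Solving: h(Product) = 0.4255, h(Home) = 0.4681.
Starting from Home, the probability is 0.4681.

0.4681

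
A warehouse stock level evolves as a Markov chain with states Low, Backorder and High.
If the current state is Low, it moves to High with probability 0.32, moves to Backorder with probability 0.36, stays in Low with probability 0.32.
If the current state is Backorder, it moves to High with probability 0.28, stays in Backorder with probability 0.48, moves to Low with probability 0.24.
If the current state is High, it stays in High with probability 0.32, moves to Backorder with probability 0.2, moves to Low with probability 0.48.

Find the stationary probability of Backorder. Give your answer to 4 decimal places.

0.3535

Let the stationary distribution be π with π = πP and π_1 + π_2 + π_3 = 1.
π_1 = 0.32·π_1 + 0.24·π_2 + 0.48·π_3
π_2 = 0.36·π_1 + 0.48·π_2 + 0.2·π_3
Solving with the normalization constraint gives π = (0.3407, 0.3535, 0.3059).
So the stationary probability of Backorder is 0.3535.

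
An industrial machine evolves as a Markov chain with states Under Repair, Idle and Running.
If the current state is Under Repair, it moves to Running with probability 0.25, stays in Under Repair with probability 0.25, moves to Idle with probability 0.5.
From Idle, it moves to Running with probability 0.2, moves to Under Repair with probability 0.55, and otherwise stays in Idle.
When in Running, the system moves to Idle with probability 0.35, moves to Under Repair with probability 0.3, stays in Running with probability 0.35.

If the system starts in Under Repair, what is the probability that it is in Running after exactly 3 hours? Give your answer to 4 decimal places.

0.2581

Propagate the distribution vector 3 hours from Under Repair.
After 0 hours: (1.0000, 0.0000, 0.0000)
After 1 hour: (0.2500, 0.5000, 0.2500)
After 2 hours: (0.4125, 0.3375, 0.2500)
After 3 hours: (0.3638, 0.3781, 0.2581)
P(in Running after 3 hours) = 0.2581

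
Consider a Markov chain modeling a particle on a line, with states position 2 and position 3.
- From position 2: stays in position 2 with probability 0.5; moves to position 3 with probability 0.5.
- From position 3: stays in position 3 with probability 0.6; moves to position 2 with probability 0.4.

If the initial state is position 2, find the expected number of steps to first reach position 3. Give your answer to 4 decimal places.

2.0000

Let t(s) be the expected number of steps to first reach position 3 from state s, with t(position 3) = 0. Conditioning on the first step:
t(position 2) = 1 + 0.5·t(position 2)
Solving: t(position 2) = 2.0000.
Expected steps from position 2 to position 3: 2.0000.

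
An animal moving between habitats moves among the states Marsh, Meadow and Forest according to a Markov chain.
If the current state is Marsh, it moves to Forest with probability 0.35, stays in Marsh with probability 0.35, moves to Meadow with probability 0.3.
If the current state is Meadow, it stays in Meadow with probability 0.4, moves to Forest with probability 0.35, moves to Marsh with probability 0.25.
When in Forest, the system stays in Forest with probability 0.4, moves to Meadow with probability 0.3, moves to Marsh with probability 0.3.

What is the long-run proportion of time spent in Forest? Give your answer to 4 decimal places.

0.3684

Let the stationary distribution be π with π = πP and π_1 + π_2 + π_3 = 1.
π_1 = 0.35·π_1 + 0.25·π_2 + 0.3·π_3
π_2 = 0.3·π_1 + 0.4·π_2 + 0.3·π_3
Solving with the normalization constraint gives π = (0.2982, 0.3333, 0.3684).
So the stationary probability of Forest is 0.3684.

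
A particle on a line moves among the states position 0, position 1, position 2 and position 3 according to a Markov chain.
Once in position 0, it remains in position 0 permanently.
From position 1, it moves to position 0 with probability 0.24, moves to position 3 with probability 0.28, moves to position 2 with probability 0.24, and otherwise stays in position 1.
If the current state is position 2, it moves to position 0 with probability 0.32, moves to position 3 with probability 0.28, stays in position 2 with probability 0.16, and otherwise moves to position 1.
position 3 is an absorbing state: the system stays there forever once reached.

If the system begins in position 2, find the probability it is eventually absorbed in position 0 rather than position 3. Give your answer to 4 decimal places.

Let h(s) be the probability of absorption at position 0 starting from transient state s. Then h(position 0) = 1 and h(position 3) = 0. By first-step analysis:
h(position 1) = 0.24·1 + 0.24·h(position 1) + 0.24·h(position 2) + 0.28·0
h(position 2) = 0.32·1 + 0.24·h(position 1) + 0.16·h(position 2) + 0.28·0
Solving: h(position 1) = 0.4793, h(position 2) = 0.5179.
Starting from position 2, the probability is 0.5179.

0.5179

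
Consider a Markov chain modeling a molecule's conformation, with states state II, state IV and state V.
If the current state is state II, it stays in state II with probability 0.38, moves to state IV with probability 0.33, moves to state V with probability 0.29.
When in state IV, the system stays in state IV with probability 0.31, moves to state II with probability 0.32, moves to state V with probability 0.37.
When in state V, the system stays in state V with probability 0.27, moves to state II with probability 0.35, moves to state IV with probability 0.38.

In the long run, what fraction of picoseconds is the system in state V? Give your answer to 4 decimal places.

0.3109

Let the stationary distribution be π with π = πP and π_1 + π_2 + π_3 = 1.
π_1 = 0.38·π_1 + 0.32·π_2 + 0.35·π_3
π_2 = 0.33·π_1 + 0.31·π_2 + 0.38·π_3
Solving with the normalization constraint gives π = (0.3503, 0.3388, 0.3109).
So the stationary probability of state V is 0.3109.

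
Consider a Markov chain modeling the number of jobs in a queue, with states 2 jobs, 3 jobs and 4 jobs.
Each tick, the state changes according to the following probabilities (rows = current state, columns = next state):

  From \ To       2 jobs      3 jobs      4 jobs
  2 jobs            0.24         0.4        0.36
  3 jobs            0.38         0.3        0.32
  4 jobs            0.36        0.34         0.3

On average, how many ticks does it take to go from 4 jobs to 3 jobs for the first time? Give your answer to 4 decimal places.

Let t(s) be the expected number of ticks to first reach 3 jobs from state s, with t(3 jobs) = 0. Conditioning on the first tick:
t(2 jobs) = 1 + 0.24·t(2 jobs) + 0.36·t(4 jobs)
t(4 jobs) = 1 + 0.36·t(2 jobs) + 0.3·t(4 jobs)
Solving: t(2 jobs) = 2.6342, t(4 jobs) = 2.7833.
Expected ticks from 4 jobs to 3 jobs: 2.7833.

2.7833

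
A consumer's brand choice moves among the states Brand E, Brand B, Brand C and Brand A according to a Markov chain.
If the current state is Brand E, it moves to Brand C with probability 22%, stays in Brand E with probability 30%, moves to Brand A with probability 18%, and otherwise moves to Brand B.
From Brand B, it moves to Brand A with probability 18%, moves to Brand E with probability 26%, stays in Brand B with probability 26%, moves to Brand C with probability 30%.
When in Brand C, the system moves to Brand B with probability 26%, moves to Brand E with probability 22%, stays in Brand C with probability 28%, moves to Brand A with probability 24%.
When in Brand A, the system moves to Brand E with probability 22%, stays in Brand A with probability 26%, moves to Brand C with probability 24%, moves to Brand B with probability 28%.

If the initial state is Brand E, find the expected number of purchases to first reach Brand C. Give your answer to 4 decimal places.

4.0537

Let t(s) be the expected number of purchases to first reach Brand C from state s, with t(Brand C) = 0. Conditioning on the first purchase:
t(Brand E) = 1 + 0.3·t(Brand E) + 0.3·t(Brand B) + 0.18·t(Brand A)
t(Brand B) = 1 + 0.26·t(Brand E) + 0.26·t(Brand B) + 0.18·t(Brand A)
t(Brand A) = 1 + 0.22·t(Brand E) + 0.28·t(Brand B) + 0.26·t(Brand A)
Solving: t(Brand E) = 4.0537, t(Brand B) = 3.7419, t(Brand A) = 3.9723.
Expected purchases from Brand E to Brand C: 4.0537.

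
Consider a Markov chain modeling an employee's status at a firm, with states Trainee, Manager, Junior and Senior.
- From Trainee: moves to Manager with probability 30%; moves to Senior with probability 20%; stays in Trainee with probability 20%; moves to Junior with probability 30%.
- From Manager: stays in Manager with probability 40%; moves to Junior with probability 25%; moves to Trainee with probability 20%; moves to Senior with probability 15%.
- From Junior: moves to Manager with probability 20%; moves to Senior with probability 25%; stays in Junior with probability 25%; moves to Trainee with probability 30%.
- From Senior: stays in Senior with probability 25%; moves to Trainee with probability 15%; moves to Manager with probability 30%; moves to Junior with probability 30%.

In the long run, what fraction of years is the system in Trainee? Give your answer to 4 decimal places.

Let the stationary distribution be π with π = πP and π_1 + π_2 + π_3 + π_4 = 1.
π_1 = 0.2·π_1 + 0.2·π_2 + 0.3·π_3 + 0.15·π_4
π_2 = 0.3·π_1 + 0.4·π_2 + 0.2·π_3 + 0.3·π_4
π_3 = 0.3·π_1 + 0.25·π_2 + 0.25·π_3 + 0.3·π_4
Solving with the normalization constraint gives π = (0.2167, 0.3032, 0.2713, 0.2088).
So the stationary probability of Trainee is 0.2167.

0.2167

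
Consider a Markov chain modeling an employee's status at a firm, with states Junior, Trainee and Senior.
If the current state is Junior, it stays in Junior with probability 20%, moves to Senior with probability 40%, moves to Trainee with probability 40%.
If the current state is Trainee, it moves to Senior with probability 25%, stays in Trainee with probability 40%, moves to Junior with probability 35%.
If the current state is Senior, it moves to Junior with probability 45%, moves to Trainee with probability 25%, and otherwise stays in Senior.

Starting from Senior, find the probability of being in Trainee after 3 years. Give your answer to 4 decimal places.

Propagate the distribution vector 3 years from Senior.
After 0 years: (0.0000, 0.0000, 1.0000)
After 1 year: (0.4500, 0.2500, 0.3000)
After 2 years: (0.3125, 0.3550, 0.3325)
After 3 years: (0.3364, 0.3501, 0.3135)
P(in Trainee after 3 years) = 0.3501

0.3501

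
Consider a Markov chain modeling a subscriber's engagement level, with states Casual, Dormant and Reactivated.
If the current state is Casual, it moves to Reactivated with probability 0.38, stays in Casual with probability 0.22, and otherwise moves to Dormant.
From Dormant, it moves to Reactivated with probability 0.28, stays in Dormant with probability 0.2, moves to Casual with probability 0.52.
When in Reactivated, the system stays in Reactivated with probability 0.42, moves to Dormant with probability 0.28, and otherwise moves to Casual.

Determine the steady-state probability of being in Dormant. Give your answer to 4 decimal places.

0.2968

Let the stationary distribution be π with π = πP and π_1 + π_2 + π_3 = 1.
π_1 = 0.22·π_1 + 0.52·π_2 + 0.3·π_3
π_2 = 0.4·π_1 + 0.2·π_2 + 0.28·π_3
Solving with the normalization constraint gives π = (0.3382, 0.2968, 0.3649).
So the stationary probability of Dormant is 0.2968.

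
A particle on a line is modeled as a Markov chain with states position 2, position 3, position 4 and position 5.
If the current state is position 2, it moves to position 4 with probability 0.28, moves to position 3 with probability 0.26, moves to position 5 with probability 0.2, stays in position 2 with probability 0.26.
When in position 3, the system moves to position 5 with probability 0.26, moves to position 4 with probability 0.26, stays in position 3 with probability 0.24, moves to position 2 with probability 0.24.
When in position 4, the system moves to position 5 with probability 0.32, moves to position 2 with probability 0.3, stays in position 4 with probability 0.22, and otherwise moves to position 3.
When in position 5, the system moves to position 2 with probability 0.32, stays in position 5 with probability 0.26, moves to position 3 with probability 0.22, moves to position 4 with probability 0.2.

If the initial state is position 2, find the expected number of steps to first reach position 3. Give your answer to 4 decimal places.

4.4314

Let t(s) be the expected number of steps to first reach position 3 from state s, with t(position 3) = 0. Conditioning on the first step:
t(position 2) = 1 + 0.26·t(position 2) + 0.28·t(position 4) + 0.2·t(position 5)
t(position 4) = 1 + 0.3·t(position 2) + 0.22·t(position 4) + 0.32·t(position 5)
t(position 5) = 1 + 0.32·t(position 2) + 0.2·t(position 4) + 0.26·t(position 5)
Solving: t(position 2) = 4.4314, t(position 4) = 4.8666, t(position 5) = 4.5829.
Expected steps from position 2 to position 3: 4.4314.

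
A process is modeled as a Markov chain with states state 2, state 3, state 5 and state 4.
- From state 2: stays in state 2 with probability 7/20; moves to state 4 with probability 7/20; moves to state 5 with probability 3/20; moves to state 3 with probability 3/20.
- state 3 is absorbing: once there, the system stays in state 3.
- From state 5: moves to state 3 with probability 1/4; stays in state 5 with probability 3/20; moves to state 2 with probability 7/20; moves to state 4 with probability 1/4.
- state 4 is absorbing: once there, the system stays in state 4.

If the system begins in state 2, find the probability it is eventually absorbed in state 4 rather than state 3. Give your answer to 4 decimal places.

Let h(s) be the probability of absorption at state 4 starting from transient state s. Then h(state 4) = 1 and h(state 3) = 0. By first-step analysis:
h(state 2) = 0.35·h(state 2) + 0.15·0 + 0.15·h(state 5) + 0.35·1
h(state 5) = 0.35·h(state 2) + 0.25·0 + 0.15·h(state 5) + 0.25·1
Solving: h(state 2) = 0.6700, h(state 5) = 0.5700.
Starting from state 2, the probability is 0.6700.

0.6700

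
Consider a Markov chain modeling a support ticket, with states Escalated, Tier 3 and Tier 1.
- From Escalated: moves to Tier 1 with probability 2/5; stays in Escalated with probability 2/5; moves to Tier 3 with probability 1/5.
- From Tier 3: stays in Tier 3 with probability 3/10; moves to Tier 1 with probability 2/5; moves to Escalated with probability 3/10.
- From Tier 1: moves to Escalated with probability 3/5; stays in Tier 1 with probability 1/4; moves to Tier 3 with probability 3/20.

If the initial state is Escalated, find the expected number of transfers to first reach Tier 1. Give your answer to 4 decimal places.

2.5000

Let t(s) be the expected number of transfers to first reach Tier 1 from state s, with t(Tier 1) = 0. Conditioning on the first transfer:
t(Escalated) = 1 + 0.4·t(Escalated) + 0.2·t(Tier 3)
t(Tier 3) = 1 + 0.3·t(Escalated) + 0.3·t(Tier 3)
Solving: t(Escalated) = 2.5000, t(Tier 3) = 2.5000.
Expected transfers from Escalated to Tier 1: 2.5000.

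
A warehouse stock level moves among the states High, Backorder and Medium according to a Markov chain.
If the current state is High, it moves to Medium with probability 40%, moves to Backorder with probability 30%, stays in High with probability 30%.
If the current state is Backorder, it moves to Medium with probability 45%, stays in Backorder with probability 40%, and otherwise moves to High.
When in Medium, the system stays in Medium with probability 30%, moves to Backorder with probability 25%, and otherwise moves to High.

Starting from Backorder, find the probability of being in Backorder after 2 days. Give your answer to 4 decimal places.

0.3175

Sum over the intermediate state after 1 day:
P = P(Backorder→High)·P(High→Backorder) + P(Backorder→Backorder)·P(Backorder→Backorder) + P(Backorder→Medium)·P(Medium→Backorder)
  = 0.15×0.3 + 0.4×0.4 + 0.45×0.25
  = 0.0450 + 0.1600 + 0.1125 = 0.3175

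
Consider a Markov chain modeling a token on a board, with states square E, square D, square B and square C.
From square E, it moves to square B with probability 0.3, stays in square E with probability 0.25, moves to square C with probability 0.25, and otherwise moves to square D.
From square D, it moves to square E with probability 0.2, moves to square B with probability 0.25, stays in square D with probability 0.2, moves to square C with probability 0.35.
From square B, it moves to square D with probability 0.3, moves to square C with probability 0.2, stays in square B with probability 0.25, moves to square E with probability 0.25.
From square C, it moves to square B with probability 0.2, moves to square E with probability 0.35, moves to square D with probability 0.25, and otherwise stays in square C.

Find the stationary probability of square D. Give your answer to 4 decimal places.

0.2375

Let the stationary distribution be π with π = πP and π_1 + π_2 + π_3 + π_4 = 1.
π_1 = 0.25·π_1 + 0.2·π_2 + 0.25·π_3 + 0.35·π_4
π_2 = 0.2·π_1 + 0.2·π_2 + 0.3·π_3 + 0.25·π_4
π_3 = 0.3·π_1 + 0.25·π_2 + 0.25·π_3 + 0.2·π_4
Solving with the normalization constraint gives π = (0.2630, 0.2375, 0.2507, 0.2488).
So the stationary probability of square D is 0.2375.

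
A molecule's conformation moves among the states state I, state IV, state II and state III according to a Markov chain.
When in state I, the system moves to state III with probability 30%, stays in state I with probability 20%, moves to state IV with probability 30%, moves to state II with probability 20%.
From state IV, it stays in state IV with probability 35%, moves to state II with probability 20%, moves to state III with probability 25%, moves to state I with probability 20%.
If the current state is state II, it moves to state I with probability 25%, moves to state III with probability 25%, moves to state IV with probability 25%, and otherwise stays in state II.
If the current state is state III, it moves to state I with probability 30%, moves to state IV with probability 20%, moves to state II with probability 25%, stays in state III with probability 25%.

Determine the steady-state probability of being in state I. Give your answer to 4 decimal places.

Let the stationary distribution be π with π = πP and π_1 + π_2 + π_3 + π_4 = 1.
π_1 = 0.2·π_1 + 0.2·π_2 + 0.25·π_3 + 0.3·π_4
π_2 = 0.3·π_1 + 0.35·π_2 + 0.25·π_3 + 0.2·π_4
π_3 = 0.2·π_1 + 0.2·π_2 + 0.25·π_3 + 0.25·π_4
Solving with the normalization constraint gives π = (0.2374, 0.2764, 0.2243, 0.2619).
So the stationary probability of state I is 0.2374.

0.2374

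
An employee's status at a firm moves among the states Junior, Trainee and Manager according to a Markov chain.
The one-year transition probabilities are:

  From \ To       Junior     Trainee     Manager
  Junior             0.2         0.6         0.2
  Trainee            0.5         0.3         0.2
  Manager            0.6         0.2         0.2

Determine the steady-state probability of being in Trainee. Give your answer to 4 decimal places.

0.4000

Let the stationary distribution be π with π = πP and π_1 + π_2 + π_3 = 1.
π_1 = 0.2·π_1 + 0.5·π_2 + 0.6·π_3
π_2 = 0.6·π_1 + 0.3·π_2 + 0.2·π_3
Solving with the normalization constraint gives π = (0.4000, 0.4000, 0.2000).
So the stationary probability of Trainee is 0.4000.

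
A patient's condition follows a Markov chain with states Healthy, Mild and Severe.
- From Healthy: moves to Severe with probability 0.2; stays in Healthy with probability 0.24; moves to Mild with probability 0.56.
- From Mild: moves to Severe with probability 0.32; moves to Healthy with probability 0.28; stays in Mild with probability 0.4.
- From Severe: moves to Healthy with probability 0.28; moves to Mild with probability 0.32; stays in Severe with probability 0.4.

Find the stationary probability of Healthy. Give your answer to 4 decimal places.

0.2692

Let the stationary distribution be π with π = πP and π_1 + π_2 + π_3 = 1.
π_1 = 0.24·π_1 + 0.28·π_2 + 0.28·π_3
π_2 = 0.56·π_1 + 0.4·π_2 + 0.32·π_3
Solving with the normalization constraint gives π = (0.2692, 0.4181, 0.3127).
So the stationary probability of Healthy is 0.2692.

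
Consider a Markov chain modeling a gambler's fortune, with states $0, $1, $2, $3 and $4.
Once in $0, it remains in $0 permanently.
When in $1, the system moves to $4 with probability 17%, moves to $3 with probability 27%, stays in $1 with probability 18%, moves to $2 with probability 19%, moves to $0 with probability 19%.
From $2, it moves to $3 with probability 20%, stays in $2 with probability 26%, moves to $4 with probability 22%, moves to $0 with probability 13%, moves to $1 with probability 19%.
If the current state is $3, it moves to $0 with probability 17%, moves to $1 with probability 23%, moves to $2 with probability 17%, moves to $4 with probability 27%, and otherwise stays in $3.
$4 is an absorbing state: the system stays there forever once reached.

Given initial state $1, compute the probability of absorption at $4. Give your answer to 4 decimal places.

0.5393

Let h(s) be the probability of absorption at $4 starting from transient state s. Then h($4) = 1 and h($0) = 0. By first-step analysis:
h($1) = 0.19·0 + 0.18·h($1) + 0.19·h($2) + 0.27·h($3) + 0.17·1
h($2) = 0.13·0 + 0.19·h($1) + 0.26·h($2) + 0.2·h($3) + 0.22·1
h($3) = 0.17·0 + 0.23·h($1) + 0.17·h($2) + 0.16·h($3) + 0.27·1
Solving: h($1) = 0.5393, h($2) = 0.5951, h($3) = 0.5895.
Starting from $1, the probability is 0.5393.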